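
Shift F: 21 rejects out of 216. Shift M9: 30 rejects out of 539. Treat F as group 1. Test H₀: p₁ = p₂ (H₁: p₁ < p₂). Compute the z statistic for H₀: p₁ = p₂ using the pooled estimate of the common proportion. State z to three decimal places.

z = 2.057

p̂₁ = 21/216 = 0.097222, p̂₂ = 30/539 = 0.055659.
Pooled p̂ = (21+30)/(216+539) = 51/755 = 0.067550.
SE = √(p̂(1−p̂)(1/n₁+1/n₂)) = √(0.067550·0.932450·0.00648492) = √(0.000408464) = 0.020210.
z = (0.097222 − 0.055659)/0.020210 = 0.041563/0.020210 = 2.057.
p-value = P(Z < 2.057) ≈ 0.9801.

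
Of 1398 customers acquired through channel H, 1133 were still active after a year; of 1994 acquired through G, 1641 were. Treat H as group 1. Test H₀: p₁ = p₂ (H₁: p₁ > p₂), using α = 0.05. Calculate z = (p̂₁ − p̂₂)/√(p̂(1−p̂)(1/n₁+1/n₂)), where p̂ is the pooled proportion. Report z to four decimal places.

z = -0.9302

p̂₁ = 1133/1398 ≈ 0.8104435, p̂₂ = 1641/1994 ≈ 0.8229689.
Pooled p̂ = (1133+1641)/(1398+1994) = 2774/3392 = 0.8178066.
SE = √(0.148999 × 0.00121681) = 0.0134649.
z = (0.8104435 − 0.8229689)/0.0134649 = -0.0125254/0.0134649 = -0.9302.
p-value = P(Z > -0.930) ≈ 0.8239, so at α = 0.05 we fail to reject H₀.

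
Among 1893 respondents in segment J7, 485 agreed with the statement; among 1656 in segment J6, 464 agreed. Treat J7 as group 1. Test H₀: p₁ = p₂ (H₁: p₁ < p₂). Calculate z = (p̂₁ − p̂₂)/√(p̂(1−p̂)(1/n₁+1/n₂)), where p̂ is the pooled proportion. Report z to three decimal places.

p̂₁ = 485/1893 = 0.256207, p̂₂ = 464/1656 = 0.280193.
Pooled p̂ = (485+464)/(1893+1656) = 949/3549 = 0.267399.
SE = √(p̂(1−p̂)(1/n₁+1/n₂)) = √(0.267399·0.732601·0.00113213) = √(0.00022178) = 0.014892.
z = (0.256207 − 0.280193)/0.014892 = -0.023986/0.014892 = -1.611.
p-value = P(Z < -1.611) ≈ 0.0536.

z = -1.611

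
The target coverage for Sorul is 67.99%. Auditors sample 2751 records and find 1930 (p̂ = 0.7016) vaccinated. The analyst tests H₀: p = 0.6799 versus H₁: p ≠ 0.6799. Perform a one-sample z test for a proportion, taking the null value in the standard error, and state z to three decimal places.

p̂ = 1930/2751 = 0.70156.
Under H₀, SE = √(0.6799·0.3201/2751) = √(7.91116e-05) = 0.00889.
z = (0.70156 − 0.6799)/0.00889 = 0.02166/0.00889 = 2.436.
Two-sided p-value ≈ 2·Φ(−2.436) = 0.0149.

z = 2.436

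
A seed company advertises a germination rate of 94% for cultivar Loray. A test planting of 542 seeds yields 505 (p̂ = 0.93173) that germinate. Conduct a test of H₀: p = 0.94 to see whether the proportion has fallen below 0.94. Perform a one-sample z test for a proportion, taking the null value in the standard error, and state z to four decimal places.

z = -0.8103

p̂ = 505/542 ≈ 0.931734.
Under H₀, SE = √(0.94·0.06/542) = √(0.000104059) = 0.010201.
z = (0.931734 − 0.94)/0.010201 = -0.008266/0.010201 = -0.8103.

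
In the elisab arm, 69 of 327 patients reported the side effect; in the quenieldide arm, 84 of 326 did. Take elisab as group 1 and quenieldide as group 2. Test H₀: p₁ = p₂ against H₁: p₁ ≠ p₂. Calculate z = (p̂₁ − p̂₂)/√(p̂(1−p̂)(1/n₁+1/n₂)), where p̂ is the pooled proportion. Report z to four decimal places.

z = -1.4075

p̂₁ = 69/327 = 0.211009, p̂₂ = 84/326 = 0.257669.
Pooled p̂ = (69+84)/(327+326) = 153/653 = 0.234303.
SE = √(p̂(1−p̂)(1/n₁+1/n₂)) = √(0.234303·0.765697·0.00612559) = √(0.00109896) = 0.033151.
z = (0.211009 − 0.257669)/0.033151 = -0.046660/0.033151 = -1.4075.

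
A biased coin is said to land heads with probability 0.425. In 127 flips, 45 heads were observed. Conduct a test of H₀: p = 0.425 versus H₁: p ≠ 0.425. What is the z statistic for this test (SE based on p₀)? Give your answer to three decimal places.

z = -1.611

p̂ = 45/127 ≈ 0.35433.
Under H₀, SE = √(0.425·0.575/127) = √(0.00192421) = 0.04387.
z = (0.35433 − 0.425)/0.04387 = -0.07067/0.04387 = -1.611.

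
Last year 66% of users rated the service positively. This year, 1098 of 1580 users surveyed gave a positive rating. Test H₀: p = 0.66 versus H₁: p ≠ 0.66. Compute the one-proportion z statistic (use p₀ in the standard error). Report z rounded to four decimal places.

z = 2.9316

p̂ = 1098/1580 = 0.6949367.
SE = √(p₀(1−p₀)/n) = √(0.2244/1580) = 0.0119174.
z = (0.6949367 − 0.66)/0.0119174 = 0.0349367/0.0119174 = 2.9316.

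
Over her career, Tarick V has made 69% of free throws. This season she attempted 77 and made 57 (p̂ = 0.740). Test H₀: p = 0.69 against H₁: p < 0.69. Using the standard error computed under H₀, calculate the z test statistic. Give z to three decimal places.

p̂ = 57/77 = 0.74026.
Under H₀, SE = √(0.69·0.31/77) = √(0.00277792) = 0.05271.
z = (0.74026 − 0.69)/0.05271 = 0.05026/0.05271 = 0.954.

z = 0.954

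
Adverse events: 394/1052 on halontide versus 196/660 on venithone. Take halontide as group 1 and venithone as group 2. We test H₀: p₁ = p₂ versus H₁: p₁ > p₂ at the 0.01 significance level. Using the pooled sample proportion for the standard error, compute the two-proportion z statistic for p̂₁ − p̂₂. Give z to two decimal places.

p̂₁ = 394/1052 ≈ 0.37452, p̂₂ = 196/660 ≈ 0.29697.
Pooled p̂ = (394+196)/(1052+660) = 590/1712 = 0.34463.
SE = √(p̂(1−p̂)(1/n₁+1/n₂)) = √(0.34463·0.65537·0.00246572) = √(0.000556905) = 0.02360.
z = (0.37452 − 0.29697)/0.02360 = 0.07755/0.02360 = 3.29.
p-value = P(Z > 3.286) ≈ 0.0005, so at α = 0.01 we reject H₀.

z = 3.29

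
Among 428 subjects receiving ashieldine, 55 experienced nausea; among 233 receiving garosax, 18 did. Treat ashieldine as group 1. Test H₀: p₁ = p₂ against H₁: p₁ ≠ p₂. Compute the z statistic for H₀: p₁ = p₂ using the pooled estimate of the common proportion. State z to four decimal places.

p̂₁ = 55/428 ≈ 0.1285047, p̂₂ = 18/233 ≈ 0.0772532.
Pooled p̂ = (55+18)/(428+233) = 73/661 = 0.1104387.
SE = √(p̂(1−p̂)(1/n₁+1/n₂)) = √(0.1104387·0.8895613·0.00662829) = √(0.000651177) = 0.0255182.
z = (0.1285047 − 0.0772532)/0.0255182 = 0.0512515/0.0255182 = 2.0084.
Two-sided p-value ≈ 2·Φ(−2.008) = 0.0446.

z = 2.0084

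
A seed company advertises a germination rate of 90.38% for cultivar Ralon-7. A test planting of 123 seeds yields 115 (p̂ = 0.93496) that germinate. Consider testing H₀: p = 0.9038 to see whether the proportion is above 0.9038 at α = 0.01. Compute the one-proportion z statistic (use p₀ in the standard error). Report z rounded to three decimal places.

p̂ = 115/123 ≈ 0.93496.
Standard error under H₀: √(0.9038×0.0962/123) = 0.02659.
z = (0.93496 − 0.9038)/0.02659 = 0.03116/0.02659 = 1.172.
p-value = P(Z > 1.172) ≈ 0.1206. With α = 0.01, fail to reject H₀.

z = 1.172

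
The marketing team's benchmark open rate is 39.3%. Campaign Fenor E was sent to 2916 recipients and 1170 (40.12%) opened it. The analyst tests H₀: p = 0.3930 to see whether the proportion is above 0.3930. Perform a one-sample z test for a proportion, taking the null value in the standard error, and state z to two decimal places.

z = 0.91

p̂ = 1170/2916 = 0.4012.
Standard error under H₀: √(0.393×0.607/2916) = 0.0090.
z = (0.4012 − 0.393)/0.0090 = 0.0082/0.0090 = 0.91.
p-value = P(Z > 0.910) ≈ 0.1813.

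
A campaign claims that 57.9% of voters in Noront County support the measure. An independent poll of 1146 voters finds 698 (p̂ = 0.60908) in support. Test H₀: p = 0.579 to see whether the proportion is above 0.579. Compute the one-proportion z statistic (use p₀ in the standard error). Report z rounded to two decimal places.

p̂ = 698/1146 = 0.6091.
Standard error under H₀: √(0.579×0.421/1146) = 0.0146.
z = (0.6091 − 0.579)/0.0146 = 0.0301/0.0146 = 2.06.
p-value = P(Z > 2.062) ≈ 0.0196.

z = 2.06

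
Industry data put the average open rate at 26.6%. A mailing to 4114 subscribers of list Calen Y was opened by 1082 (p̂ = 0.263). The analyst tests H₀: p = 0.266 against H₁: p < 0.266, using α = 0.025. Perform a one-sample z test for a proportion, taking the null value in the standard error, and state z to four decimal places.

z = -0.4348

p̂ = 1082/4114 = 0.2630044.
SE = √(p₀(1−p₀)/n) = √(0.19524/4114) = 0.0068890.
z = (0.2630044 − 0.266)/0.0068890 = -0.0029956/0.0068890 = -0.4348.
p-value = P(Z < -0.435) ≈ 0.3318, so at α = 0.025 we fail to reject H₀.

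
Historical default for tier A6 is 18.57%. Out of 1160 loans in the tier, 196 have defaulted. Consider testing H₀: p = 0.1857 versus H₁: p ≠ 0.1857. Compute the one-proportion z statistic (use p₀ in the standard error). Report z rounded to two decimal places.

p̂ = 196/1160 ≈ 0.168966.
Under H₀, SE = √(0.1857·0.8143/1160) = √(0.000130358) = 0.011417.
z = (0.168966 − 0.1857)/0.011417 = -0.016734/0.011417 = -1.47.
Two-sided p-value ≈ 2·Φ(−1.466) = 0.1427.

z = -1.47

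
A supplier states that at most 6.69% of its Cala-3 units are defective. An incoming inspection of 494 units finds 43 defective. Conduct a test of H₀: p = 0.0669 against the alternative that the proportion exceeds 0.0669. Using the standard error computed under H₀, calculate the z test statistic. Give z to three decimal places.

p̂ = 43/494 ≈ 0.08704.
Under H₀, SE = √(0.0669·0.9331/494) = √(0.000126365) = 0.01124.
z = (0.08704 − 0.0669)/0.01124 = 0.02014/0.01124 = 1.792.

z = 1.792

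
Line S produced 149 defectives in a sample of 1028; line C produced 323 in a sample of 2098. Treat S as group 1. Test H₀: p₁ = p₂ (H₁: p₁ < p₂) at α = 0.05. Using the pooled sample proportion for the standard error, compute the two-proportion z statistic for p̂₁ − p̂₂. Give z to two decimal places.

p̂₁ = 149/1028 = 0.14494, p̂₂ = 323/2098 = 0.15396.
Pooled p̂ = (149+323)/(1028+2098) = 472/3126 = 0.15099.
SE = √(p̂(1−p̂)(1/n₁+1/n₂)) = √(0.15099·0.84901·0.00144941) = √(0.000185804) = 0.01363.
z = (0.14494 − 0.15396)/0.01363 = -0.00902/0.01363 = -0.66.
p-value = P(Z < -0.661) ≈ 0.2542. With α = 0.05, fail to reject H₀.

z = -0.66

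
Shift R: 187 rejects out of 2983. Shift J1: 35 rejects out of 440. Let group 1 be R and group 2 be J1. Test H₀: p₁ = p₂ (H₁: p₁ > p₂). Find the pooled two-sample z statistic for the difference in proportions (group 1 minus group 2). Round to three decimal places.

p̂₁ = 187/2983 ≈ 0.06269, p̂₂ = 35/440 ≈ 0.07955.
Pooled p̂ = (187+35)/(2983+440) = 222/3423 = 0.06486.
SE = √(0.0606492 × 0.00260796) = 0.01258.
z = (0.06269 − 0.07955)/0.01258 = -0.01686/0.01258 = -1.340.

z = -1.340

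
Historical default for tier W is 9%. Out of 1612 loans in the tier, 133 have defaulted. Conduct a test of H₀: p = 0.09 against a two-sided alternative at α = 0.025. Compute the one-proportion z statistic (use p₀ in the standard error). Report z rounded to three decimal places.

p̂ = 133/1612 ≈ 0.082506.
Standard error under H₀: √(0.09×0.91/1612) = 0.007128.
z = (0.082506 − 0.09)/0.007128 = -0.007494/0.007128 = -1.051.
Two-sided p-value ≈ 2·Φ(−1.051) = 0.2931, so at α = 0.025 we fail to reject H₀.

z = -1.051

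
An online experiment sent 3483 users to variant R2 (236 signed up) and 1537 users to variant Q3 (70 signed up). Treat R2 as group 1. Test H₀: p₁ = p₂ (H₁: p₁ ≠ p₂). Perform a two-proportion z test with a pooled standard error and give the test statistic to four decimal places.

p̂₁ = 236/3483 = 0.0677577, p̂₂ = 70/1537 = 0.0455433.
Pooled p̂ = (236+70)/(3483+1537) = 306/5020 = 0.0609562.
SE = √(0.0572405 × 0.000937727) = 0.0073264.
z = (0.0677577 − 0.0455433)/0.0073264 = 0.0222144/0.0073264 = 3.0321.

z = 3.0321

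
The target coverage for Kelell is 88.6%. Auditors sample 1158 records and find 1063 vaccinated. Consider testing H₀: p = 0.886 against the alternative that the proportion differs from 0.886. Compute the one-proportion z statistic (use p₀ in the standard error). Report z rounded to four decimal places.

p̂ = 1063/1158 ≈ 0.9179620.
SE = √(p₀(1−p₀)/n) = √(0.101/1158) = 0.0093393.
z = (0.9179620 − 0.886)/0.0093393 = 0.0319620/0.0093393 = 3.4223.
Two-sided p-value ≈ 2·Φ(−3.422) = 0.0006.

z = 3.4223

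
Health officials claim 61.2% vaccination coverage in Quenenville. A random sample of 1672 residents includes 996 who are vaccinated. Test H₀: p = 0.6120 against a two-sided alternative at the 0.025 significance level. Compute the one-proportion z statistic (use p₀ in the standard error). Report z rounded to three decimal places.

p̂ = 996/1672 = 0.59569.
Standard error under H₀: √(0.612×0.388/1672) = 0.01192.
z = (0.59569 − 0.612)/0.01192 = -0.01631/0.01192 = -1.368.
p-value = 2·P(Z > 1.368) ≈ 0.1712; since p > α = 0.025, fail to reject H₀.

z = -1.368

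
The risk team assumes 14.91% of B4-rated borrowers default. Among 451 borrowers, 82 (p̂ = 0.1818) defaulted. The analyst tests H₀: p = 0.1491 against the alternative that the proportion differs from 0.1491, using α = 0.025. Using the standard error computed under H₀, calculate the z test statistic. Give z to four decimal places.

z = 1.9507

p̂ = 82/451 ≈ 0.1818182.
SE = √(p₀(1−p₀)/n) = √(0.12687/451) = 0.0167722.
z = (0.1818182 − 0.1491)/0.0167722 = 0.0327182/0.0167722 = 1.9507.
p-value = 2·P(Z > 1.951) ≈ 0.0511, so at α = 0.025 we fail to reject H₀.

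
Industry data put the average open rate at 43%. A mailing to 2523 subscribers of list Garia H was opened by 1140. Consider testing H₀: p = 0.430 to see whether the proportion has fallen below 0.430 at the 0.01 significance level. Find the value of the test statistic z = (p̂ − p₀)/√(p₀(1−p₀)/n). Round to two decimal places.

p̂ = 1140/2523 = 0.45184.
SE = √(p₀(1−p₀)/n) = √(0.2451/2523) = 0.00986.
z = (0.45184 − 0.43)/0.00986 = 0.02184/0.00986 = 2.22.
p-value = P(Z < 2.216) ≈ 0.9867. With α = 0.01, fail to reject H₀.

z = 2.22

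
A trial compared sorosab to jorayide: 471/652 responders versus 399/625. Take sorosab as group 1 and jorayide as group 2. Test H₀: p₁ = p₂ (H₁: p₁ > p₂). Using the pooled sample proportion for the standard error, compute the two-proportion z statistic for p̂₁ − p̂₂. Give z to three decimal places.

p̂₁ = 471/652 = 0.722393, p̂₂ = 399/625 = 0.638400.
Pooled p̂ = (471+399)/(652+625) = 870/1277 = 0.681284.
SE = √(0.217136 × 0.00313374) = 0.026085.
z = (0.722393 − 0.638400)/0.026085 = 0.083993/0.026085 = 3.220.
p-value = P(Z > 3.220) ≈ 0.0006.

z = 3.220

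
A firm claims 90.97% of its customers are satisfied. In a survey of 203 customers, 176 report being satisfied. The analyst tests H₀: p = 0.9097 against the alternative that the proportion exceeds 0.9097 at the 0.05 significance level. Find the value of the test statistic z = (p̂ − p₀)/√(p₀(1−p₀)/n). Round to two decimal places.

p̂ = 176/203 = 0.8670.
Standard error under H₀: √(0.9097×0.0903/203) = 0.0201.
z = (0.8670 − 0.9097)/0.0201 = -0.0427/0.0201 = -2.12.
p-value = P(Z > -2.123) ≈ 0.9831. With α = 0.05, fail to reject H₀.

z = -2.12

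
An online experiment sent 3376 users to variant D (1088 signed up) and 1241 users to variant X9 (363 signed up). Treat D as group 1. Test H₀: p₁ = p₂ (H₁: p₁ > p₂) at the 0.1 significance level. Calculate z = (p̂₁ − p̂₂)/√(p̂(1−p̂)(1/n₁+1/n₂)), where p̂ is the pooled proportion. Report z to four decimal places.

p̂₁ = 1088/3376 ≈ 0.322275, p̂₂ = 363/1241 ≈ 0.292506.
Pooled p̂ = (1088+363)/(3376+1241) = 1451/4617 = 0.314273.
SE = √(0.215506 × 0.00110201) = 0.015411.
z = (0.322275 − 0.292506)/0.015411 = 0.029769/0.015411 = 1.9317.
p-value = P(Z > 1.932) ≈ 0.0267. With α = 0.1, reject H₀.

z = 1.9317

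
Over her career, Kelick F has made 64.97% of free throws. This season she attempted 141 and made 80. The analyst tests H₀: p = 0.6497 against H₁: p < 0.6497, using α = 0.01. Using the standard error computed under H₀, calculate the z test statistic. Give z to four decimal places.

p̂ = 80/141 = 0.567376.
Standard error under H₀: √(0.6497×0.3503/141) = 0.040176.
z = (0.567376 − 0.6497)/0.040176 = -0.082324/0.040176 = -2.0491.
p-value = P(Z < -2.049) ≈ 0.0202; since p > α = 0.01, fail to reject H₀.

z = -2.0491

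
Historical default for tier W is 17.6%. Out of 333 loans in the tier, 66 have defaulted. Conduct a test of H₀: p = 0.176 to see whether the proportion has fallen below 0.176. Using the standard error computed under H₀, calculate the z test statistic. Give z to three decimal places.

p̂ = 66/333 ≈ 0.19820.
Under H₀, SE = √(0.176·0.824/333) = √(0.000435508) = 0.02087.
z = (0.19820 − 0.176)/0.02087 = 0.02220/0.02087 = 1.064.
p-value = P(Z < 1.064) ≈ 0.8563.

z = 1.064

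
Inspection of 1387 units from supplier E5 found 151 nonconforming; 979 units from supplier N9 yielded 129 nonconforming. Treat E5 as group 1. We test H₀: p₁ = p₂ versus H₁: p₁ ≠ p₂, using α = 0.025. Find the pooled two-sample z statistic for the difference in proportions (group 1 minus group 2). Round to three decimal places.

z = -1.698

p̂₁ = 151/1387 = 0.108868, p̂₂ = 129/979 = 0.131767.
Pooled p̂ = (151+129)/(1387+979) = 280/2366 = 0.118343.
SE = √(p̂(1−p̂)(1/n₁+1/n₂)) = √(0.118343·0.881657·0.00174243) = √(0.000181802) = 0.013483.
z = (0.108868 − 0.131767)/0.013483 = -0.022899/0.013483 = -1.698.
Two-sided p-value ≈ 2·Φ(−1.698) = 0.0894. With α = 0.025, fail to reject H₀.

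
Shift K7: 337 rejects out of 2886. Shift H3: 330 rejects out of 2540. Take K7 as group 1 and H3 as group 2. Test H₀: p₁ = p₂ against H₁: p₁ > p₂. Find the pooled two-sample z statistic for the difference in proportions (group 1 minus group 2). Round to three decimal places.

p̂₁ = 337/2886 ≈ 0.116771, p̂₂ = 330/2540 ≈ 0.129921.
Pooled p̂ = (337+330)/(2886+2540) = 667/5426 = 0.122927.
SE = √(p̂(1−p̂)(1/n₁+1/n₂)) = √(0.122927·0.877073·0.000740201) = √(7.98053e-05) = 0.008933.
z = (0.116771 − 0.129921)/0.008933 = -0.013150/0.008933 = -1.472.

z = -1.472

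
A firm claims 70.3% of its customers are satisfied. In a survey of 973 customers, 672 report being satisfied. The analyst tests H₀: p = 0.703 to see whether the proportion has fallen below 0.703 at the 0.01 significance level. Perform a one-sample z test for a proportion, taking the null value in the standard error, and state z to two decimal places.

z = -0.84

p̂ = 672/973 ≈ 0.69065.
Under H₀, SE = √(0.703·0.297/973) = √(0.000214585) = 0.01465.
z = (0.69065 − 0.703)/0.01465 = -0.01235/0.01465 = -0.84.
p-value = P(Z < -0.843) ≈ 0.1995, so at α = 0.01 we fail to reject H₀.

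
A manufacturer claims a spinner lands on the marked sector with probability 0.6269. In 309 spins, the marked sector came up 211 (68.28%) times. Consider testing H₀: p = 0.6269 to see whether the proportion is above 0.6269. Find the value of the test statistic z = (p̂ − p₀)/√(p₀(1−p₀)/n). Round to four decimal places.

z = 2.0335

p̂ = 211/309 = 0.682848.
Under H₀, SE = √(0.6269·0.3731/309) = √(0.000756946) = 0.027513.
z = (0.682848 − 0.6269)/0.027513 = 0.055948/0.027513 = 2.0335.
p-value = P(Z > 2.034) ≈ 0.0210.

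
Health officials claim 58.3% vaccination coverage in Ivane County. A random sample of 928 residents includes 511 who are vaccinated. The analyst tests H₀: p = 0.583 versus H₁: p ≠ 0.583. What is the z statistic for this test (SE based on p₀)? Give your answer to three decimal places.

z = -1.999

p̂ = 511/928 = 0.550647.
Standard error under H₀: √(0.583×0.417/928) = 0.016186.
z = (0.550647 − 0.583)/0.016186 = -0.032353/0.016186 = -1.999.
p-value = 2·P(Z > 1.999) ≈ 0.0456.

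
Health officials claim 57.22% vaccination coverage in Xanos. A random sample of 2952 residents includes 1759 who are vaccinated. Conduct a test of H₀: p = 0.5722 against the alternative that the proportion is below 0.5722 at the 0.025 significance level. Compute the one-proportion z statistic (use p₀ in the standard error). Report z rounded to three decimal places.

p̂ = 1759/2952 ≈ 0.595867.
SE = √(p₀(1−p₀)/n) = √(0.24479/2952) = 0.009106.
z = (0.595867 − 0.5722)/0.009106 = 0.023667/0.009106 = 2.599.
p-value = P(Z < 2.599) ≈ 0.9953, so at α = 0.025 we fail to reject H₀.

z = 2.599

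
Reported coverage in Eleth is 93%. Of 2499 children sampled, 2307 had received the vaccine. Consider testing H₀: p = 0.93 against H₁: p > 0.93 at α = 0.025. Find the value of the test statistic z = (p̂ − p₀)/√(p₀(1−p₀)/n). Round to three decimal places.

p̂ = 2307/2499 ≈ 0.923169.
Standard error under H₀: √(0.93×0.07/2499) = 0.005104.
z = (0.923169 − 0.93)/0.005104 = -0.006831/0.005104 = -1.338.
p-value = P(Z > -1.338) ≈ 0.9096, so at α = 0.025 we fail to reject H₀.

z = -1.338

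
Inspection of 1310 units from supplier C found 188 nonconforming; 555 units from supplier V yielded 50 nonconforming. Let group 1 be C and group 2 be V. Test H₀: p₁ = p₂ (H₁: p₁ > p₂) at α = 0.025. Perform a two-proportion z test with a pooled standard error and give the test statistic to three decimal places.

p̂₁ = 188/1310 = 0.14351, p̂₂ = 50/555 = 0.09009.
Pooled p̂ = (188+50)/(1310+555) = 238/1865 = 0.12761.
SE = √(0.111329 × 0.00256516) = 0.01690.
z = (0.14351 − 0.09009)/0.01690 = 0.05342/0.01690 = 3.161.
p-value = P(Z > 3.161) ≈ 0.0008. With α = 0.025, reject H₀.

z = 3.161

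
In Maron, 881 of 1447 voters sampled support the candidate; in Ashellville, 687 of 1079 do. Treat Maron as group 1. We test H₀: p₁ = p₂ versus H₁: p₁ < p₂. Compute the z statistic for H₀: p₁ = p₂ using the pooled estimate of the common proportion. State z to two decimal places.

z = -1.43

p̂₁ = 881/1447 = 0.6088, p̂₂ = 687/1079 = 0.6367.
Pooled p̂ = (881+687)/(1447+1079) = 1568/2526 = 0.6207.
SE = √(p̂(1−p̂)(1/n₁+1/n₂)) = √(0.6207·0.3793·0.00161787) = √(0.00038088) = 0.0195.
z = (0.6088 − 0.6367)/0.0195 = -0.0279/0.0195 = -1.43.
p-value = P(Z < -1.427) ≈ 0.0768.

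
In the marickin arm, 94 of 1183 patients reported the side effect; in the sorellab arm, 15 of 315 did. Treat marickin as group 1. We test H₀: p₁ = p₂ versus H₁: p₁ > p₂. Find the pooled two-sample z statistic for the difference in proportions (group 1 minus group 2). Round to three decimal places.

p̂₁ = 94/1183 ≈ 0.07946, p̂₂ = 15/315 ≈ 0.04762.
Pooled p̂ = (94+15)/(1183+315) = 109/1498 = 0.07276.
SE = √(p̂(1−p̂)(1/n₁+1/n₂)) = √(0.07276·0.92724·0.00401991) = √(0.00027122) = 0.01647.
z = (0.07946 − 0.04762)/0.01647 = 0.03184/0.01647 = 1.933.
p-value = P(Z > 1.933) ≈ 0.0266.

z = 1.933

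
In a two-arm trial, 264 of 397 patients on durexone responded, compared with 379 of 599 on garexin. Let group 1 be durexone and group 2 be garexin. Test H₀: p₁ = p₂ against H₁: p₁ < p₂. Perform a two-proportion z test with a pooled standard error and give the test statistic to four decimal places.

p̂₁ = 264/397 ≈ 0.664987, p̂₂ = 379/599 ≈ 0.632721.
Pooled p̂ = (264+379)/(397+599) = 643/996 = 0.645582.
SE = √(0.228806 × 0.00418834) = 0.030957.
z = (0.664987 − 0.632721)/0.030957 = 0.032266/0.030957 = 1.0423.

z = 1.0423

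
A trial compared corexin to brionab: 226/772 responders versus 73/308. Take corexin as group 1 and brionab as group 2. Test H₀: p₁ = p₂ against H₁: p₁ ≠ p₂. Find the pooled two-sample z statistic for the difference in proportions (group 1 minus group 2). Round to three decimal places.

z = 1.848

p̂₁ = 226/772 ≈ 0.29275, p̂₂ = 73/308 ≈ 0.23701.
Pooled p̂ = (226+73)/(772+308) = 299/1080 = 0.27685.
SE = √(0.200205 × 0.00454209) = 0.03016.
z = (0.29275 − 0.23701)/0.03016 = 0.05574/0.03016 = 1.848.
p-value = 2·P(Z > 1.848) ≈ 0.0646.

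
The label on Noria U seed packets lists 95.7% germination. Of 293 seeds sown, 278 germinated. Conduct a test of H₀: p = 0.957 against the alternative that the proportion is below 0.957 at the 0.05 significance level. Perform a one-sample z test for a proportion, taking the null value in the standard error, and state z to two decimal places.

p̂ = 278/293 = 0.9488.
Under H₀, SE = √(0.957·0.043/293) = √(0.000140447) = 0.0119.
z = (0.9488 − 0.957)/0.0119 = -0.0082/0.0119 = -0.69.
p-value = P(Z < -0.691) ≈ 0.2446; since p > α = 0.05, fail to reject H₀.

z = -0.69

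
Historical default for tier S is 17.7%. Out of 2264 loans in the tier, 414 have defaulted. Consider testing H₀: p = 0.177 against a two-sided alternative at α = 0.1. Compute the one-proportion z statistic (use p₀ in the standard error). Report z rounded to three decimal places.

z = 0.731

p̂ = 414/2264 ≈ 0.18286.
Standard error under H₀: √(0.177×0.823/2264) = 0.00802.
z = (0.18286 − 0.177)/0.00802 = 0.00586/0.00802 = 0.731.
p-value = 2·P(Z > 0.731) ≈ 0.4649. With α = 0.1, fail to reject H₀.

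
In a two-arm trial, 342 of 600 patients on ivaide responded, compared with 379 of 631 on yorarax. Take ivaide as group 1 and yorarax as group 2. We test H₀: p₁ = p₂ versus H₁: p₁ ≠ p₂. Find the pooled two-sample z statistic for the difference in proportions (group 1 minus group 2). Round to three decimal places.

z = -1.091

p̂₁ = 342/600 = 0.570000, p̂₂ = 379/631 = 0.600634.
Pooled p̂ = (342+379)/(600+631) = 721/1231 = 0.585703.
SE = √(p̂(1−p̂)(1/n₁+1/n₂)) = √(0.585703·0.414297·0.00325145) = √(0.000788981) = 0.028089.
z = (0.570000 − 0.600634)/0.028089 = -0.030634/0.028089 = -1.091.
Two-sided p-value ≈ 2·Φ(−1.091) = 0.2754.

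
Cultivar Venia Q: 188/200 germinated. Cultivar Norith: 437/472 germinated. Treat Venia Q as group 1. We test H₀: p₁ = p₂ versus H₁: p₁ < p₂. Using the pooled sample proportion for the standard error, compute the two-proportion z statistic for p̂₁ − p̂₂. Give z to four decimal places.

p̂₁ = 188/200 = 0.940000, p̂₂ = 437/472 = 0.925847.
Pooled p̂ = (188+437)/(200+472) = 625/672 = 0.930060.
SE = √(0.0650488 × 0.00711864) = 0.021519.
z = (0.940000 − 0.925847)/0.021519 = 0.014153/0.021519 = 0.6577.
p-value = P(Z < 0.658) ≈ 0.7446.

z = 0.6577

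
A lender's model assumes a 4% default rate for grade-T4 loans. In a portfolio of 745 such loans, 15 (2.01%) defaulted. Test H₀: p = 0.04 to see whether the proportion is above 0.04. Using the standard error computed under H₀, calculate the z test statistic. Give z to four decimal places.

p̂ = 15/745 ≈ 0.0201342.
SE = √(p₀(1−p₀)/n) = √(0.0384/745) = 0.0071794.
z = (0.0201342 − 0.04)/0.0071794 = -0.0198658/0.0071794 = -2.7671.
p-value = P(Z > -2.767) ≈ 0.9972.

z = -2.7671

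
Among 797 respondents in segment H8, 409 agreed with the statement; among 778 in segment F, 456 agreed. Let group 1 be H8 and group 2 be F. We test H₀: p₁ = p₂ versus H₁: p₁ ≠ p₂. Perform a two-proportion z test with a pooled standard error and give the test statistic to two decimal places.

p̂₁ = 409/797 ≈ 0.51317, p̂₂ = 456/778 ≈ 0.58612.
Pooled p̂ = (409+456)/(797+778) = 865/1575 = 0.54921.
SE = √(0.247579 × 0.00254005) = 0.02508.
z = (0.51317 − 0.58612)/0.02508 = -0.07295/0.02508 = -2.91.

z = -2.91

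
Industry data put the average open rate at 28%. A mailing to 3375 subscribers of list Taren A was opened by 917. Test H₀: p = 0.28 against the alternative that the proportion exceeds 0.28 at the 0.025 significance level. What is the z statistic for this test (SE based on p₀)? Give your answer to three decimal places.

p̂ = 917/3375 = 0.271704.
Standard error under H₀: √(0.28×0.72/3375) = 0.007729.
z = (0.271704 − 0.28)/0.007729 = -0.008296/0.007729 = -1.073.
p-value = P(Z > -1.073) ≈ 0.8585; since p > α = 0.025, fail to reject H₀.

z = -1.073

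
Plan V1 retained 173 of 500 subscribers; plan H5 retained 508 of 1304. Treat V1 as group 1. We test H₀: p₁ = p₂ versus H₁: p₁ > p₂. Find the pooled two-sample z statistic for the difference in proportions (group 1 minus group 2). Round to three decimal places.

p̂₁ = 173/500 ≈ 0.34600, p̂₂ = 508/1304 ≈ 0.38957.
Pooled p̂ = (173+508)/(500+1304) = 681/1804 = 0.37749.
SE = √(0.234992 × 0.00276687) = 0.02550.
z = (0.34600 − 0.38957)/0.02550 = -0.04357/0.02550 = -1.709.

z = -1.709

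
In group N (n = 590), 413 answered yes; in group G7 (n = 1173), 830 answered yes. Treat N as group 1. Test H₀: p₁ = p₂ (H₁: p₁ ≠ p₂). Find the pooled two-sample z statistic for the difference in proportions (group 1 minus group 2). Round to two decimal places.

z = -0.33

p̂₁ = 413/590 = 0.7000, p̂₂ = 830/1173 = 0.7076.
Pooled p̂ = (413+830)/(590+1173) = 1243/1763 = 0.7050.
SE = √(p̂(1−p̂)(1/n₁+1/n₂)) = √(0.7050·0.2950·0.00254743) = √(0.000529751) = 0.0230.
z = (0.7000 − 0.7076)/0.0230 = -0.0076/0.0230 = -0.33.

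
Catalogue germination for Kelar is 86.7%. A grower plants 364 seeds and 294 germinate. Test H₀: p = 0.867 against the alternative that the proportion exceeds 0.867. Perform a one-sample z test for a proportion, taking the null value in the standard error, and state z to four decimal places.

p̂ = 294/364 ≈ 0.8076923.
Under H₀, SE = √(0.867·0.133/364) = √(0.000316788) = 0.0177986.
z = (0.8076923 − 0.867)/0.0177986 = -0.0593077/0.0177986 = -3.3322.
p-value = P(Z > -3.332) ≈ 0.9996.

z = -3.3322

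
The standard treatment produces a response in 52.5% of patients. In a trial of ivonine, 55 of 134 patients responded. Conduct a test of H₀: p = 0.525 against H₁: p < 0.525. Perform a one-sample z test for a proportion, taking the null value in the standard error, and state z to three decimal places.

p̂ = 55/134 = 0.41045.
Standard error under H₀: √(0.525×0.475/134) = 0.04314.
z = (0.41045 − 0.525)/0.04314 = -0.11455/0.04314 = -2.655.
p-value = P(Z < -2.655) ≈ 0.0040.

z = -2.655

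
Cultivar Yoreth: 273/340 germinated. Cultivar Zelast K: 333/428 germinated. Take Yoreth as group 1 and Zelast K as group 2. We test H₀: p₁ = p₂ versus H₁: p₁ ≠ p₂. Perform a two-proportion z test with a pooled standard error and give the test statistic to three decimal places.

z = 0.840

p̂₁ = 273/340 = 0.80294, p̂₂ = 333/428 = 0.77804.
Pooled p̂ = (273+333)/(340+428) = 606/768 = 0.78906.
SE = √(0.166443 × 0.00527763) = 0.02964.
z = (0.80294 − 0.77804)/0.02964 = 0.02490/0.02964 = 0.840.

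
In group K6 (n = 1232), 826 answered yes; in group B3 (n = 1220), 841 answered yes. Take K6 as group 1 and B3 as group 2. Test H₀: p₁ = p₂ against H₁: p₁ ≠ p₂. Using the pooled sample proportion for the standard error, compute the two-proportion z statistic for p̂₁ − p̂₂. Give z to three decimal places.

p̂₁ = 826/1232 ≈ 0.670455, p̂₂ = 841/1220 ≈ 0.689344.
Pooled p̂ = (826+841)/(1232+1220) = 1667/2452 = 0.679853.
SE = √(p̂(1−p̂)(1/n₁+1/n₂)) = √(0.679853·0.320147·0.00163136) = √(0.00035507) = 0.018843.
z = (0.670455 − 0.689344)/0.018843 = -0.018889/0.018843 = -1.002.

z = -1.002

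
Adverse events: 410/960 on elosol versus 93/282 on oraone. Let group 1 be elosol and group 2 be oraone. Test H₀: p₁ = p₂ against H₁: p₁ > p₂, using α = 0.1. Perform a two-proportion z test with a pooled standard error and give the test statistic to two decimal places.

z = 2.93

p̂₁ = 410/960 = 0.4271, p̂₂ = 93/282 = 0.3298.
Pooled p̂ = (410+93)/(960+282) = 503/1242 = 0.4050.
SE = √(0.240973 × 0.00458777) = 0.0332.
z = (0.4271 − 0.3298)/0.0332 = 0.0973/0.0332 = 2.93.
p-value = P(Z > 2.926) ≈ 0.0017, so at α = 0.1 we reject H₀.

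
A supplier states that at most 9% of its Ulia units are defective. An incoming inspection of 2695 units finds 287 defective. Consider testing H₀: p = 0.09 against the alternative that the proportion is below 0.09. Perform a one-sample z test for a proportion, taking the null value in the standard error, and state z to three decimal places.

p̂ = 287/2695 ≈ 0.106494.
SE = √(p₀(1−p₀)/n) = √(0.0819/2695) = 0.005513.
z = (0.106494 − 0.09)/0.005513 = 0.016494/0.005513 = 2.992.

z = 2.992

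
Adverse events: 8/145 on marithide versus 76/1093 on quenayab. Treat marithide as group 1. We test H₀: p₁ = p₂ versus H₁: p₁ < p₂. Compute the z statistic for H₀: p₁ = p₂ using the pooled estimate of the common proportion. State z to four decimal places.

p̂₁ = 8/145 = 0.055172, p̂₂ = 76/1093 = 0.069533.
Pooled p̂ = (8+76)/(145+1093) = 84/1238 = 0.067851.
SE = √(0.0632476 × 0.00781146) = 0.022227.
z = (0.055172 − 0.069533)/0.022227 = -0.014361/0.022227 = -0.6461.

z = -0.6461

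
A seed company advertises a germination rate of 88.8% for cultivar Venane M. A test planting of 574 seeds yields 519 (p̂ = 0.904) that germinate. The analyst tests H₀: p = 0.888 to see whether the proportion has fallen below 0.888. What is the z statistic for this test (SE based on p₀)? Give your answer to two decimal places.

p̂ = 519/574 ≈ 0.9042.
SE = √(p₀(1−p₀)/n) = √(0.099456/574) = 0.0132.
z = (0.9042 − 0.888)/0.0132 = 0.0162/0.0132 = 1.23.
p-value = P(Z < 1.229) ≈ 0.8905.

z = 1.23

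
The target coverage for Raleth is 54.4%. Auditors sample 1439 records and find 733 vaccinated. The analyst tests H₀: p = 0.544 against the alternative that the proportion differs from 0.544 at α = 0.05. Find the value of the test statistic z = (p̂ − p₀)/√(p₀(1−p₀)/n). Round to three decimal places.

p̂ = 733/1439 ≈ 0.50938.
Standard error under H₀: √(0.544×0.456/1439) = 0.01313.
z = (0.50938 − 0.544)/0.01313 = -0.03462/0.01313 = -2.637.
p-value = 2·P(Z > 2.637) ≈ 0.0084; since p < α = 0.05, reject H₀.

z = -2.637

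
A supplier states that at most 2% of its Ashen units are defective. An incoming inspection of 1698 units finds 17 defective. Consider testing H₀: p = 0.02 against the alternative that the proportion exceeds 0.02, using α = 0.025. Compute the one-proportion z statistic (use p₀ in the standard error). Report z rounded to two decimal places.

p̂ = 17/1698 ≈ 0.0100.
Under H₀, SE = √(0.02·0.98/1698) = √(1.1543e-05) = 0.0034.
z = (0.0100 − 0.02)/0.0034 = -0.0100/0.0034 = -2.94.
p-value = P(Z > -2.940) ≈ 0.9984; since p > α = 0.025, fail to reject H₀.

z = -2.94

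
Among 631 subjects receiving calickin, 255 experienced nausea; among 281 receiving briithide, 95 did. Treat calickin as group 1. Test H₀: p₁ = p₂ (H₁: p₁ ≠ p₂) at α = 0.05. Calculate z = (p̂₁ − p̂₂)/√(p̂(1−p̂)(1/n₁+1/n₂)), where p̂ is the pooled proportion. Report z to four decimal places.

p̂₁ = 255/631 ≈ 0.404120, p̂₂ = 95/281 ≈ 0.338078.
Pooled p̂ = (255+95)/(631+281) = 350/912 = 0.383772.
SE = √(0.236491 × 0.0051435) = 0.034877.
z = (0.404120 − 0.338078)/0.034877 = 0.066042/0.034877 = 1.8936.
Two-sided p-value ≈ 2·Φ(−1.894) = 0.0583, so at α = 0.05 we fail to reject H₀.

z = 1.8936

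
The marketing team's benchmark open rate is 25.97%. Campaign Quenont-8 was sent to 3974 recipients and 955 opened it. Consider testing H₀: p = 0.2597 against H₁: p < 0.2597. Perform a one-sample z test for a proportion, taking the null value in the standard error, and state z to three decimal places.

p̂ = 955/3974 ≈ 0.2403120.
SE = √(p₀(1−p₀)/n) = √(0.19226/3974) = 0.0069555.
z = (0.2403120 − 0.2597)/0.0069555 = -0.0193880/0.0069555 = -2.787.
p-value = P(Z < -2.787) ≈ 0.0027.

z = -2.787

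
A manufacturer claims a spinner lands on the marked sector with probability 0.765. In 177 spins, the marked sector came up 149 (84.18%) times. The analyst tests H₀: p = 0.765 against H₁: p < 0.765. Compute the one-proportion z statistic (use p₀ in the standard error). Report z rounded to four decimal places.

p̂ = 149/177 = 0.8418079.
Under H₀, SE = √(0.765·0.235/177) = √(0.00101568) = 0.0318697.
z = (0.8418079 − 0.765)/0.0318697 = 0.0768079/0.0318697 = 2.4101.

z = 2.4101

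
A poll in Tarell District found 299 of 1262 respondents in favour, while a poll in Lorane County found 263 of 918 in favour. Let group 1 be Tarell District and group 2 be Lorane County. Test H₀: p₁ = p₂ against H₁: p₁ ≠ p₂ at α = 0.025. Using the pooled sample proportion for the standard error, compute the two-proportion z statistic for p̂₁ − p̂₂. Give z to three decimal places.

z = -2.612

p̂₁ = 299/1262 ≈ 0.236926, p̂₂ = 263/918 ≈ 0.286492.
Pooled p̂ = (299+263)/(1262+918) = 562/2180 = 0.257798.
SE = √(0.191338 × 0.00188172) = 0.018975.
z = (0.236926 − 0.286492)/0.018975 = -0.049566/0.018975 = -2.612.
Two-sided p-value ≈ 2·Φ(−2.612) = 0.0090, so at α = 0.025 we reject H₀.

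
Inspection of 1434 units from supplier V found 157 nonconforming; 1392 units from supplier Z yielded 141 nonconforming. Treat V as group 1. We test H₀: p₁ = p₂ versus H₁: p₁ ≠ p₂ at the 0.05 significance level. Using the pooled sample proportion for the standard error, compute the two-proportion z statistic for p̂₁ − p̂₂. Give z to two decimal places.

z = 0.71

p̂₁ = 157/1434 ≈ 0.1095, p̂₂ = 141/1392 ≈ 0.1013.
Pooled p̂ = (157+141)/(1434+1392) = 298/2826 = 0.1054.
SE = √(p̂(1−p̂)(1/n₁+1/n₂)) = √(0.1054·0.8946·0.00141574) = √(0.000133547) = 0.0116.
z = (0.1095 − 0.1013)/0.0116 = 0.0082/0.0116 = 0.71.
p-value = 2·P(Z > 0.709) ≈ 0.4785; since p > α = 0.05, fail to reject H₀.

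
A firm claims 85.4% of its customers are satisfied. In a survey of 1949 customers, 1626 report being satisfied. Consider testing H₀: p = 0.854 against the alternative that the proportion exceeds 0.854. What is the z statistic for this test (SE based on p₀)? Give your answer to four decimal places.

p̂ = 1626/1949 = 0.8342740.
SE = √(p₀(1−p₀)/n) = √(0.12468/1949) = 0.0079983.
z = (0.8342740 − 0.854)/0.0079983 = -0.0197260/0.0079983 = -2.4663.
p-value = P(Z > -2.466) ≈ 0.9932.

z = -2.4663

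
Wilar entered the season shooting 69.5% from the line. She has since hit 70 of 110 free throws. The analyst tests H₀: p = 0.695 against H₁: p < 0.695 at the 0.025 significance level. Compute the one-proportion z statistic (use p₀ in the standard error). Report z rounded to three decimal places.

p̂ = 70/110 ≈ 0.63636.
Standard error under H₀: √(0.695×0.305/110) = 0.04390.
z = (0.63636 − 0.695)/0.04390 = -0.05864/0.04390 = -1.336.
p-value = P(Z < -1.336) ≈ 0.0908, so at α = 0.025 we fail to reject H₀.

z = -1.336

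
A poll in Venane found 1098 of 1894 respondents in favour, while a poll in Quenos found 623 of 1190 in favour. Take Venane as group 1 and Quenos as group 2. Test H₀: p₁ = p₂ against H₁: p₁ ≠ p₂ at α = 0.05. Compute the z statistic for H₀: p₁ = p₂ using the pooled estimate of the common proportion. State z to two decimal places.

p̂₁ = 1098/1894 = 0.57973, p̂₂ = 623/1190 = 0.52353.
Pooled p̂ = (1098+623)/(1894+1190) = 1721/3084 = 0.55804.
SE = √(0.246631 × 0.00136832) = 0.01837.
z = (0.57973 − 0.52353)/0.01837 = 0.05620/0.01837 = 3.06.
Two-sided p-value ≈ 2·Φ(−3.059) = 0.0022. With α = 0.05, reject H₀.

z = 3.06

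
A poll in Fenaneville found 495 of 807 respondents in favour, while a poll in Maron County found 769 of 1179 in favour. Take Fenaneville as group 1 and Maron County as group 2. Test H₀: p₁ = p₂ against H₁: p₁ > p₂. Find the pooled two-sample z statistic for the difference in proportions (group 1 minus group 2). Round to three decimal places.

p̂₁ = 495/807 ≈ 0.61338, p̂₂ = 769/1179 ≈ 0.65225.
Pooled p̂ = (495+769)/(807+1179) = 1264/1986 = 0.63646.
SE = √(p̂(1−p̂)(1/n₁+1/n₂)) = √(0.63646·0.36354·0.00208733) = √(0.000482967) = 0.02198.
z = (0.61338 − 0.65225)/0.02198 = -0.03887/0.02198 = -1.768.
p-value = P(Z > -1.768) ≈ 0.9615.

z = -1.768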